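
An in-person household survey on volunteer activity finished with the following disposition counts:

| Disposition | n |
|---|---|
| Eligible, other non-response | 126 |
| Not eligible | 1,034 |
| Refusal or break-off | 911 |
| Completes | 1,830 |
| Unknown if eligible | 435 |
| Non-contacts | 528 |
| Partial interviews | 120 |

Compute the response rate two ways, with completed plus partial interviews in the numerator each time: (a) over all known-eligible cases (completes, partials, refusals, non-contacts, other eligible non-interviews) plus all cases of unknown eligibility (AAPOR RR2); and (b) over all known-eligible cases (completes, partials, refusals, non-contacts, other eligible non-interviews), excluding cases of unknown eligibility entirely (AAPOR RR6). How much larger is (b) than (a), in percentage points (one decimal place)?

Num: 1830 + 120 = 1950
Denominator: 1830 + 120 + 911 + 528 + 126 + 435 = 3950
RR2 = 1950 / 3950 = 0.4937
Denominator: 1830 + 120 + 911 + 528 + 126 = 3515
RR6 = 1950 / 3515 = 0.5548
Difference = 55.48 − 49.37 = 6.11 percentage points

6.1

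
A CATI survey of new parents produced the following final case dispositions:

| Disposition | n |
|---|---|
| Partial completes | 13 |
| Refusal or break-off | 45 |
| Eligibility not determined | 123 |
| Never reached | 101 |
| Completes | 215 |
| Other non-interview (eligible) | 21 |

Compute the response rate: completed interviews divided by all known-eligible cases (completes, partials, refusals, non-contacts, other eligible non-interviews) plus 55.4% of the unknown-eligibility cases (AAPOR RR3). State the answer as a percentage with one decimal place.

Numerator → 215
Known eligible → 215 + 13 + 45 + 101 + 21 = 395
e × U → 0.5540 × 123 = 68.14
Denominator → 395 + 68.14 = 463.14
RR3 = 215 / 463.14 = 0.4642

46.4%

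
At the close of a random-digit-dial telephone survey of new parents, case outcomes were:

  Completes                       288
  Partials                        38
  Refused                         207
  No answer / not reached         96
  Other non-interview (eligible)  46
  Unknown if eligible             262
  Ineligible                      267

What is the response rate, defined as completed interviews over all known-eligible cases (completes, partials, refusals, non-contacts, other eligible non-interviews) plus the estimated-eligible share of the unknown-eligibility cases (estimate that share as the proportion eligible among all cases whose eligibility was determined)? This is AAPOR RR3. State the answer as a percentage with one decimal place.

Numerator → 288
Determined eligible → 288 + 38 + 207 + 96 + 46 = 675
e = 675 / (675 + 267) = 675 / 942 = 0.7166
Eligible share of unknowns → 0.7166 × 262 = 187.75
Denom → 675 + 187.75 = 862.75
RR3 = 288 / 862.75 = 0.3338

33.4%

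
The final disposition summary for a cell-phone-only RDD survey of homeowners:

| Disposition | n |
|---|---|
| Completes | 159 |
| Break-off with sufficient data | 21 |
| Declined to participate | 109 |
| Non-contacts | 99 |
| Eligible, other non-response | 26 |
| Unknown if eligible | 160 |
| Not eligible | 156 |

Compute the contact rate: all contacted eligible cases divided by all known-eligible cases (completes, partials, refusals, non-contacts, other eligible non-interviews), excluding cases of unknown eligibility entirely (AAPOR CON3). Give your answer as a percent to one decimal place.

76.1%

Num: 159 + 21 + 109 + 26 = 315
Denominator: 159 + 21 + 109 + 99 + 26 = 414
CON3 = 315 / 414 = 0.7609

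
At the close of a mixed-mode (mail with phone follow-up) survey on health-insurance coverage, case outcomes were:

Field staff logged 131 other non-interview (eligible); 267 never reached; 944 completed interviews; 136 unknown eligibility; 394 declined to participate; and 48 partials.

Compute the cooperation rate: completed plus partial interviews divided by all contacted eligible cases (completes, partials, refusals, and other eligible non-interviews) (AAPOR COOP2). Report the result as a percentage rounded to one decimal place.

65.4%

Top → 944 + 48 = 992
Base → 944 + 48 + 394 + 131 = 1517
COOP2 = 992 / 1517 = 0.6539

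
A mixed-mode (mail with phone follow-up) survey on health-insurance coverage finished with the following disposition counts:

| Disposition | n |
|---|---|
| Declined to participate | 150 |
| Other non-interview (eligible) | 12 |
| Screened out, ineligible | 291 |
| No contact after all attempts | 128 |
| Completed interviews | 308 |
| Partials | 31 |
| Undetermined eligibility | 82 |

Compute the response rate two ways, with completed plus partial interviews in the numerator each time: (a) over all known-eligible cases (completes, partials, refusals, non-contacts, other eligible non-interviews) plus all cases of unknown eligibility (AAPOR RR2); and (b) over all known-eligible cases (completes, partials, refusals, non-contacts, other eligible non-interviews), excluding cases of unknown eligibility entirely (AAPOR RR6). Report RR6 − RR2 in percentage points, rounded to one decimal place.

6.2

Num = 308 + 31 = 339
Base = 308 + 31 + 150 + 128 + 12 + 82 = 711
RR2 = 339 / 711 = 0.4768
Base = 308 + 31 + 150 + 128 + 12 = 629
RR6 = 339 / 629 = 0.5390
Difference = 53.90 − 47.68 = 6.22 percentage points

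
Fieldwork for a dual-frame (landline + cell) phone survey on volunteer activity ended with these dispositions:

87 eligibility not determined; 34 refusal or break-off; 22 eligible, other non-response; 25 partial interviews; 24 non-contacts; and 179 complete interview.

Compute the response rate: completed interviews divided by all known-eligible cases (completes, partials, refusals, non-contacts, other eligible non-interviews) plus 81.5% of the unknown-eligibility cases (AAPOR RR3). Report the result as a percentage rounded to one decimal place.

50.4%

Top → 179
Eligible (known) → 179 + 25 + 34 + 24 + 22 = 284
e × U → 0.8150 × 87 = 70.91
Denominator → 284 + 70.91 = 354.91
RR3 = 179 / 354.91 = 0.5044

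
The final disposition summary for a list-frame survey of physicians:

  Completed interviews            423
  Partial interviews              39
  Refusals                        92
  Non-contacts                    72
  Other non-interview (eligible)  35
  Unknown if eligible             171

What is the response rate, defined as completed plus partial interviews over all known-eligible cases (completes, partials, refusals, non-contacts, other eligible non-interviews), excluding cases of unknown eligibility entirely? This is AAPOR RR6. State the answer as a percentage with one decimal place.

69.9%

Top → 423 + 39 = 462
Denom → 423 + 39 + 92 + 72 + 35 = 661
RR6 = 462 / 661 = 0.6989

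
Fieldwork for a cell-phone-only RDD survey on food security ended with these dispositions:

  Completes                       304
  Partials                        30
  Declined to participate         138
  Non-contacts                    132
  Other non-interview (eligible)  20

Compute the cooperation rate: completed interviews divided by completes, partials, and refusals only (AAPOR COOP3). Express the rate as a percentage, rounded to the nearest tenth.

64.4%

Top → 304
Denominator → 304 + 30 + 138 = 472
COOP3 = 304 / 472 = 0.6441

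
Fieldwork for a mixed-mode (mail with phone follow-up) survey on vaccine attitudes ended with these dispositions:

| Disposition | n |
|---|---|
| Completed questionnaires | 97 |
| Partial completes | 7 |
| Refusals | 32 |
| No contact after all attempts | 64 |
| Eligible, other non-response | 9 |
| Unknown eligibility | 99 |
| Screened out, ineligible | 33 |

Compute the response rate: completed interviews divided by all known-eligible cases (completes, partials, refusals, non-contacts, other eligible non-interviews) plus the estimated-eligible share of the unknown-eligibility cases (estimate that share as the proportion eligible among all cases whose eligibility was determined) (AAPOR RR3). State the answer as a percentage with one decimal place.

Num: 97
Known eligible: 97 + 7 + 32 + 64 + 9 = 209
e = 209 / (209 + 33) = 209 / 242 = 0.8636
Estimated eligible among unknowns: 0.8636 × 99 = 85.50
Denominator: 209 + 85.50 = 294.50
RR3 = 97 / 294.50 = 0.3294

32.9%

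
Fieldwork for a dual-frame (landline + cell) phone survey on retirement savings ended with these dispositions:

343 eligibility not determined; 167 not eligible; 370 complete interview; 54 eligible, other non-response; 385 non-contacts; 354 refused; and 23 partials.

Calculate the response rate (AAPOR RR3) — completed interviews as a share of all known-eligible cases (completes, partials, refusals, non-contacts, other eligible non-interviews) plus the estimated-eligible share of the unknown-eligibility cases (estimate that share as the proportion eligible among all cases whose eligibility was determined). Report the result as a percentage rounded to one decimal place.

Numerator → 370
Eligible (known) → 370 + 23 + 354 + 385 + 54 = 1186
e = 1186 / (1186 + 167) = 1186 / 1353 = 0.8766
e × U → 0.8766 × 343 = 300.67
Base → 1186 + 300.67 = 1486.67
RR3 = 370 / 1486.67 = 0.2489

24.9%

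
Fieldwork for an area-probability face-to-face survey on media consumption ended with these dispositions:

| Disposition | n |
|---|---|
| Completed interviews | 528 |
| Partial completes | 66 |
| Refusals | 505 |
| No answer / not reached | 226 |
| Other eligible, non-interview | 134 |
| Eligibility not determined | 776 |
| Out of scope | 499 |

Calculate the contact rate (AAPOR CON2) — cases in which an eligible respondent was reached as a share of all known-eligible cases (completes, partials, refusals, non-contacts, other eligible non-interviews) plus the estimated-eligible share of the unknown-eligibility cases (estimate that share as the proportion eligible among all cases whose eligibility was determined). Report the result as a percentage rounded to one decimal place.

60.5%

Top: 528 + 66 + 505 + 134 = 1233
Eligible (known): 528 + 66 + 505 + 226 + 134 = 1459
e = 1459 / (1459 + 499) = 1459 / 1958 = 0.7451
Estimated eligible among unknowns: 0.7451 × 776 = 578.20
Denom: 1459 + 578.20 = 2037.20
CON2 = 1233 / 2037.20 = 0.6052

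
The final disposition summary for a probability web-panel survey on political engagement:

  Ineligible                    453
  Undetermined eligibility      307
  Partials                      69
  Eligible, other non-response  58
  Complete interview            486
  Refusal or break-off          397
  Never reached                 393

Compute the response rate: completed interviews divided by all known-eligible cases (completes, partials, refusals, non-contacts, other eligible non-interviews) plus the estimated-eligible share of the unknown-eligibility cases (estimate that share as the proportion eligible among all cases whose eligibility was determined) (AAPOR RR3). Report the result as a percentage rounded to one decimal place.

29.7%

Top → 486
Determined eligible → 486 + 69 + 397 + 393 + 58 = 1403
e = 1403 / (1403 + 453) = 1403 / 1856 = 0.7559
e × U → 0.7559 × 307 = 232.06
Base → 1403 + 232.06 = 1635.06
RR3 = 486 / 1635.06 = 0.2972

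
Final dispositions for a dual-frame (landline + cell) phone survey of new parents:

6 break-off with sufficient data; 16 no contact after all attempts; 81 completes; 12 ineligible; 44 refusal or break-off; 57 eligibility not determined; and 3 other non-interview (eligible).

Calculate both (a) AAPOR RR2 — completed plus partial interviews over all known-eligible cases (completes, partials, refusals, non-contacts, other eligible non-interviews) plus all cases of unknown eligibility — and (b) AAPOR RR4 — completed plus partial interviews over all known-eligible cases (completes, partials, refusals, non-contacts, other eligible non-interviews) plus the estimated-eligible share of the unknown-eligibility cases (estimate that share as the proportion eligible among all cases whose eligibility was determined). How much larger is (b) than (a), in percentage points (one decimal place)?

0.9

Numerator → 81 + 6 = 87
Denominator → 81 + 6 + 44 + 16 + 3 + 57 = 207
RR2 = 87 / 207 = 0.4203
Known eligible → 81 + 6 + 44 + 16 + 3 = 150
e = 150 / (150 + 12) = 150 / 162 = 0.9259
Eligible share of unknowns → 0.9259 × 57 = 52.78
Denominator → 150 + 52.78 = 202.78
RR4 = 87 / 202.78 = 0.4290
Difference = 42.90 − 42.03 = 0.87 percentage points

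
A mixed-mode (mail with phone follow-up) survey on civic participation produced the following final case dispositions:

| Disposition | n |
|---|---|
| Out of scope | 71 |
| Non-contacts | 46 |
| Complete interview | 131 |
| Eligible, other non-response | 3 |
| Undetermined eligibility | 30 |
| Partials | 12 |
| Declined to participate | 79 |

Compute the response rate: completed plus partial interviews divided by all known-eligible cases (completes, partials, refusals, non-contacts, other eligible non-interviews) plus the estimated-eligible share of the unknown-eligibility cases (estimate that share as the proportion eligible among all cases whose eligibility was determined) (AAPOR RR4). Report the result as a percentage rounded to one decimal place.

Num: 131 + 12 = 143
Eligible (known): 131 + 12 + 79 + 46 + 3 = 271
e = 271 / (271 + 71) = 271 / 342 = 0.7924
Eligible share of unknowns: 0.7924 × 30 = 23.77
Denom: 271 + 23.77 = 294.77
RR4 = 143 / 294.77 = 0.4851

48.5%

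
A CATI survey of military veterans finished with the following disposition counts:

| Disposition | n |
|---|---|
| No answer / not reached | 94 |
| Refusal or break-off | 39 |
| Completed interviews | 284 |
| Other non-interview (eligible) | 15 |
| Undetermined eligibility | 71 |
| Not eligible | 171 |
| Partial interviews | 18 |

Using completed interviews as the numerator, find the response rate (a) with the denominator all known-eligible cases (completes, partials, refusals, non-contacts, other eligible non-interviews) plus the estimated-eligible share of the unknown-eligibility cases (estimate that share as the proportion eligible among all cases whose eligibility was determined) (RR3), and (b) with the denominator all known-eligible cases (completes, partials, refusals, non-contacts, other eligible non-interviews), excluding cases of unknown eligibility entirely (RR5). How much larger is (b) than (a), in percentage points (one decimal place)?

Numerator = 284
Eligible (known) = 284 + 18 + 39 + 94 + 15 = 450
e = 450 / (450 + 171) = 450 / 621 = 0.7246
e × U = 0.7246 × 71 = 51.45
Denom = 450 + 51.45 = 501.45
RR3 = 284 / 501.45 = 0.5664
Denom = 284 + 18 + 39 + 94 + 15 = 450
RR5 = 284 / 450 = 0.6311
Difference = 63.11 − 56.64 = 6.47 percentage points

6.5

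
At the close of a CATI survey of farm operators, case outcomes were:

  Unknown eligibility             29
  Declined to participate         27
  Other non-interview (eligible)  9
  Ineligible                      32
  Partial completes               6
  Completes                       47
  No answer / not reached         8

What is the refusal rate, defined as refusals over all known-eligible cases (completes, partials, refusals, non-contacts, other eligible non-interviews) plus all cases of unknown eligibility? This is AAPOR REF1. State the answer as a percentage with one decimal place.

Numerator → 27
Denom → 47 + 6 + 27 + 8 + 9 + 29 = 126
REF1 = 27 / 126 = 0.2143

21.4%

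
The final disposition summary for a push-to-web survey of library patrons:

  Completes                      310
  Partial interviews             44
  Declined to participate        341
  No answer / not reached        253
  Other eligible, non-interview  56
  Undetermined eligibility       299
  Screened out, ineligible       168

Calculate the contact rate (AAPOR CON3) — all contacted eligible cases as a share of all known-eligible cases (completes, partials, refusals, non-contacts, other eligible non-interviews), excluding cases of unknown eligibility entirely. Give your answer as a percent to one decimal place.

74.8%

Numerator = 310 + 44 + 341 + 56 = 751
Base = 310 + 44 + 341 + 253 + 56 = 1004
CON3 = 751 / 1004 = 0.7480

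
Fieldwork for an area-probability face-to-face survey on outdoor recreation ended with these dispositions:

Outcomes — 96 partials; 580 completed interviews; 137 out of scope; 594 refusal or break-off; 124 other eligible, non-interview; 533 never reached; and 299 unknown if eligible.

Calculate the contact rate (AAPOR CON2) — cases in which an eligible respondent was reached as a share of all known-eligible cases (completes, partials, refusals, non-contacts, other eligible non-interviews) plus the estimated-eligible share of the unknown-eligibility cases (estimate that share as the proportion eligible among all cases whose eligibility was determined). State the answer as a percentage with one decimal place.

Num = 580 + 96 + 594 + 124 = 1394
Eligible (known) = 580 + 96 + 594 + 533 + 124 = 1927
e = 1927 / (1927 + 137) = 1927 / 2064 = 0.9336
Eligible share of unknowns = 0.9336 × 299 = 279.15
Denom = 1927 + 279.15 = 2206.15
CON2 = 1394 / 2206.15 = 0.6319

63.2%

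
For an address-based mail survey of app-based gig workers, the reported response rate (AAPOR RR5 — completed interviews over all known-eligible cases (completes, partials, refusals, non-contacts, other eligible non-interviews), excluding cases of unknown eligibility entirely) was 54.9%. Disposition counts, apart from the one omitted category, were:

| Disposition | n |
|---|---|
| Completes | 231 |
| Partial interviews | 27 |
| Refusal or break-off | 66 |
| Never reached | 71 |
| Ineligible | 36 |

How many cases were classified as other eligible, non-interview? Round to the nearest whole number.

26

RR5 = 231 / D = 0.549
D = 231 / 0.549 = 420.8
Other denominator terms total 395
other eligible, non-interview = 420.8 − 395 ≈ 26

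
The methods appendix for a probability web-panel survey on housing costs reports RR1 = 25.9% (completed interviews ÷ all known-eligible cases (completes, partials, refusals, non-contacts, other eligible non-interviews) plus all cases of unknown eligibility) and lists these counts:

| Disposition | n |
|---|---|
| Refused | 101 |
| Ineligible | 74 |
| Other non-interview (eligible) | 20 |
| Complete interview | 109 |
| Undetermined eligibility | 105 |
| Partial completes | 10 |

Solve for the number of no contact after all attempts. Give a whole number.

RR1 = 109 / D = 0.259
D = 109 / 0.259 = 420.8
Other denominator terms total 345
no contact after all attempts = 420.8 − 345 ≈ 76

76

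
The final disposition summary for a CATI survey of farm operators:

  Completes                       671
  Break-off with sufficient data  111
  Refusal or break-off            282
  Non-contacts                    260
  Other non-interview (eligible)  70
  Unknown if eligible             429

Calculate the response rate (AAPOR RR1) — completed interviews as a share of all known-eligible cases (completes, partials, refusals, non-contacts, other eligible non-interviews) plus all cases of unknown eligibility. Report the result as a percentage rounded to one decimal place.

Top: 671
Denom: 671 + 111 + 282 + 260 + 70 + 429 = 1823
RR1 = 671 / 1823 = 0.3681

36.8%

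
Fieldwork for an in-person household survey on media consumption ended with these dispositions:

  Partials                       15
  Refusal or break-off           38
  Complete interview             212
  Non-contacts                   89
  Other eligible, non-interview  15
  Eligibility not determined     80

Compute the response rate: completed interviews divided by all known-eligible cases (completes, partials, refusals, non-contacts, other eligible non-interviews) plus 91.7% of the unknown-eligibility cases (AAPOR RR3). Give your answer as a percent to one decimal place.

47.9%

Numerator = 212
Determined eligible = 212 + 15 + 38 + 89 + 15 = 369
Estimated eligible among unknowns = 0.9170 × 80 = 73.36
Base = 369 + 73.36 = 442.36
RR3 = 212 / 442.36 = 0.4792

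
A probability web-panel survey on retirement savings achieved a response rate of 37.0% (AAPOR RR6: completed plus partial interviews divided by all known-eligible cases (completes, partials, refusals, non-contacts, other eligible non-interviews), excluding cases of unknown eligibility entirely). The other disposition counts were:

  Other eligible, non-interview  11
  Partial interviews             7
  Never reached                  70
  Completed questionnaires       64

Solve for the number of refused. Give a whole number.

Numerator = 64 + 7 = 71
RR6 = 71 / D = 0.370
D = 71 / 0.370 = 191.9
Remaining denominator categories sum to 152
refused = 191.9 − 152 ≈ 40

40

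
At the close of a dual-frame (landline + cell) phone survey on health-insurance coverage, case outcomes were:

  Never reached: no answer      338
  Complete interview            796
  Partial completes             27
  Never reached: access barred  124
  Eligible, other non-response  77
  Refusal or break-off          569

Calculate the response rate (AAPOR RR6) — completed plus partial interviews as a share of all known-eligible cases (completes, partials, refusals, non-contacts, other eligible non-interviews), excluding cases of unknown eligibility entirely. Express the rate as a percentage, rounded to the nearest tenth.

42.6%

Never reached = 338 + 124 = 462
Num = 796 + 27 = 823
Denominator = 796 + 27 + 569 + 462 + 77 = 1931
RR6 = 823 / 1931 = 0.4262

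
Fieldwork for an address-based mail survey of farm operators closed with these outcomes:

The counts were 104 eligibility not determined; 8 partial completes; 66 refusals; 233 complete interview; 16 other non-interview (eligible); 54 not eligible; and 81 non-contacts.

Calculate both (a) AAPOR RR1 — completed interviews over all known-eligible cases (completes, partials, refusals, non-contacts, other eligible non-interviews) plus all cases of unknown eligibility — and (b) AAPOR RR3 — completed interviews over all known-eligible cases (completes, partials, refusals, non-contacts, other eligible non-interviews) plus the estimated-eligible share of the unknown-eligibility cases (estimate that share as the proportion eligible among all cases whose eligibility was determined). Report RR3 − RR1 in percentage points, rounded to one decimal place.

1.1

Numerator → 233
Denom → 233 + 8 + 66 + 81 + 16 + 104 = 508
RR1 = 233 / 508 = 0.4587
Known eligible → 233 + 8 + 66 + 81 + 16 = 404
e = 404 / (404 + 54) = 404 / 458 = 0.8821
Eligible share of unknowns → 0.8821 × 104 = 91.74
Denom → 404 + 91.74 = 495.74
RR3 = 233 / 495.74 = 0.4700
Difference = 47.00 − 45.87 = 1.13 percentage points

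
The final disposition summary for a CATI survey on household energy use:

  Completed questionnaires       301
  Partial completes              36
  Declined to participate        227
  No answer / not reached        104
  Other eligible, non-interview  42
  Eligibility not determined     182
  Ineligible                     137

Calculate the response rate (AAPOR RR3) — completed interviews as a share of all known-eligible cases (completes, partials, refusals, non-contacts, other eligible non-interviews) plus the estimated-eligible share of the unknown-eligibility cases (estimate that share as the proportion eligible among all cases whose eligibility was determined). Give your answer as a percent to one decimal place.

Top = 301
Determined eligible = 301 + 36 + 227 + 104 + 42 = 710
e = 710 / (710 + 137) = 710 / 847 = 0.8383
e × U = 0.8383 × 182 = 152.57
Denom = 710 + 152.57 = 862.57
RR3 = 301 / 862.57 = 0.3490

34.9%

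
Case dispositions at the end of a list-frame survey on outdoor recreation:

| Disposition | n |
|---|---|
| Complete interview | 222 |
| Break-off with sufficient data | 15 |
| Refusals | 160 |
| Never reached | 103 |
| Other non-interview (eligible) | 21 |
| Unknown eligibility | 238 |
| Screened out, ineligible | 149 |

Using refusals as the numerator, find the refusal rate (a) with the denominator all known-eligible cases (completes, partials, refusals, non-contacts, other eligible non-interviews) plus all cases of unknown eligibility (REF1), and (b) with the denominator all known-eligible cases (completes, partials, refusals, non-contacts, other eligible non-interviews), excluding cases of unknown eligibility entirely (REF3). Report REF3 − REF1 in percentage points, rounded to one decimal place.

Top → 160
Denominator → 222 + 15 + 160 + 103 + 21 + 238 = 759
REF1 = 160 / 759 = 0.2108
Denominator → 222 + 15 + 160 + 103 + 21 = 521
REF3 = 160 / 521 = 0.3071
Difference = 30.71 − 21.08 = 9.63 percentage points

9.6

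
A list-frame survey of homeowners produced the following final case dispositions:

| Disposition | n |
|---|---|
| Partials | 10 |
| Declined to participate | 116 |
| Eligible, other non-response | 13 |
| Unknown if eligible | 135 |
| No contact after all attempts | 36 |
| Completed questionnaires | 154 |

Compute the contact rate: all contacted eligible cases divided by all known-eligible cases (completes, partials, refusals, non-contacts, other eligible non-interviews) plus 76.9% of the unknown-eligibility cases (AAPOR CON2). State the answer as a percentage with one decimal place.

67.7%

Num = 154 + 10 + 116 + 13 = 293
Eligible (known) = 154 + 10 + 116 + 36 + 13 = 329
e × U = 0.7690 × 135 = 103.81
Denominator = 329 + 103.81 = 432.81
CON2 = 293 / 432.81 = 0.6770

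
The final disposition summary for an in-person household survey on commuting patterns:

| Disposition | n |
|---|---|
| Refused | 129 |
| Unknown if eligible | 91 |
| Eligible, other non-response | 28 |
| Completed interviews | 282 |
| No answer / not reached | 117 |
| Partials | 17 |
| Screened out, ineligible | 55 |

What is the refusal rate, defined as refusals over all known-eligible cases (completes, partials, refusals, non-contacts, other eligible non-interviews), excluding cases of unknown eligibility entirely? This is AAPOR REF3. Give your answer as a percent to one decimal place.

Num → 129
Denom → 282 + 17 + 129 + 117 + 28 = 573
REF3 = 129 / 573 = 0.2251

22.5%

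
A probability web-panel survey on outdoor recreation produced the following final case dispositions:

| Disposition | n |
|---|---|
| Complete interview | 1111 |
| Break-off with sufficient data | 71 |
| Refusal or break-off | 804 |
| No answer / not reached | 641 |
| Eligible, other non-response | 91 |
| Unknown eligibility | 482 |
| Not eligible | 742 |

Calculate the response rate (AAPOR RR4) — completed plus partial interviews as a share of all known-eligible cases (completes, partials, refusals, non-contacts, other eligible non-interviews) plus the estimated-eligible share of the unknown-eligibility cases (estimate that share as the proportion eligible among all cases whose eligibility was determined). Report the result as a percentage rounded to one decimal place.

Top: 1111 + 71 = 1182
Known eligible: 1111 + 71 + 804 + 641 + 91 = 2718
e = 2718 / (2718 + 742) = 2718 / 3460 = 0.7855
Estimated eligible among unknowns: 0.7855 × 482 = 378.61
Base: 2718 + 378.61 = 3096.61
RR4 = 1182 / 3096.61 = 0.3817

38.2%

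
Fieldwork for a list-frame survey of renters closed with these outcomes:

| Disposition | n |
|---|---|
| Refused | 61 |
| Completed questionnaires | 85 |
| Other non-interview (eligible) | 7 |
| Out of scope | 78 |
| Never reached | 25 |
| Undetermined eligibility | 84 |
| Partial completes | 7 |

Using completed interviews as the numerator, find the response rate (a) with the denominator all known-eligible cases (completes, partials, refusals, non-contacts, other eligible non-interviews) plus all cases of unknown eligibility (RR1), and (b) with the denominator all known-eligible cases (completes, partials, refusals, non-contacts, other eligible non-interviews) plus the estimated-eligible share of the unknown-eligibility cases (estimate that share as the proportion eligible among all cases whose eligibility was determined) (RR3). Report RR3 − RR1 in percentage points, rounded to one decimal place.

3.2

Numerator: 85
Base: 85 + 7 + 61 + 25 + 7 + 84 = 269
RR1 = 85 / 269 = 0.3160
Determined eligible: 85 + 7 + 61 + 25 + 7 = 185
e = 185 / (185 + 78) = 185 / 263 = 0.7034
e × U: 0.7034 × 84 = 59.09
Base: 185 + 59.09 = 244.09
RR3 = 85 / 244.09 = 0.3482
Difference = 34.82 − 31.60 = 3.22 percentage points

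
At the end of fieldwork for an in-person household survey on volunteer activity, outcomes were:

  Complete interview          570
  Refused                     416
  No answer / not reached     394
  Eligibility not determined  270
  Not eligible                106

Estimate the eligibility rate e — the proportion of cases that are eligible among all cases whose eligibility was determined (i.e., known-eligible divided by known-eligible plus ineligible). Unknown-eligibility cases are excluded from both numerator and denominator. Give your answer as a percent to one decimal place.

Eligible (known) → 570 + 416 + 394 = 1380
e = 1380 / (1380 + 106) = 1380 / 1486 = 0.9287

92.9%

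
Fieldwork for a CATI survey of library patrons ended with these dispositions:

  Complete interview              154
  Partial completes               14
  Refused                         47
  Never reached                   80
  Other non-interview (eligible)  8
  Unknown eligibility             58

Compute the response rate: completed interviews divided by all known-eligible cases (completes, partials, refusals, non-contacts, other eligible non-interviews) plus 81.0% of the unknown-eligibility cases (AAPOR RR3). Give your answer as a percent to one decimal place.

Numerator → 154
Determined eligible → 154 + 14 + 47 + 80 + 8 = 303
e × U → 0.8100 × 58 = 46.98
Base → 303 + 46.98 = 349.98
RR3 = 154 / 349.98 = 0.4400

44.0%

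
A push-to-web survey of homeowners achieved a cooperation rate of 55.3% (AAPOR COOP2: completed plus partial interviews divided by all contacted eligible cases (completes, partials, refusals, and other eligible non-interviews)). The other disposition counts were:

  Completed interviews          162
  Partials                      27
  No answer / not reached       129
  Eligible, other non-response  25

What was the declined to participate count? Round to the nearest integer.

128

Num = 162 + 27 = 189
COOP2 = 189 / D = 0.553
D = 189 / 0.553 = 341.8
Other denominator terms total 214
declined to participate = 341.8 − 214 ≈ 128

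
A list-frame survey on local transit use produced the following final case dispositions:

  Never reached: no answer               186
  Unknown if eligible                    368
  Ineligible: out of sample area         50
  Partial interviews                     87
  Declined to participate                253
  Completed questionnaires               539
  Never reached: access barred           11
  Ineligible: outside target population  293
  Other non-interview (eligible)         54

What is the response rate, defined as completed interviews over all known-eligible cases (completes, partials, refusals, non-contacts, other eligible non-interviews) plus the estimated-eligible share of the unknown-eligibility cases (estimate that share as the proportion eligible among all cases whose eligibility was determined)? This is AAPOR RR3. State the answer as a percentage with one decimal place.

No contact after all attempts = 186 + 11 = 197
Ineligible = 293 + 50 = 343
Num: 539
Determined eligible: 539 + 87 + 253 + 197 + 54 = 1130
e = 1130 / (1130 + 343) = 1130 / 1473 = 0.7671
Estimated eligible among unknowns: 0.7671 × 368 = 282.29
Denominator: 1130 + 282.29 = 1412.29
RR3 = 539 / 1412.29 = 0.3816

38.2%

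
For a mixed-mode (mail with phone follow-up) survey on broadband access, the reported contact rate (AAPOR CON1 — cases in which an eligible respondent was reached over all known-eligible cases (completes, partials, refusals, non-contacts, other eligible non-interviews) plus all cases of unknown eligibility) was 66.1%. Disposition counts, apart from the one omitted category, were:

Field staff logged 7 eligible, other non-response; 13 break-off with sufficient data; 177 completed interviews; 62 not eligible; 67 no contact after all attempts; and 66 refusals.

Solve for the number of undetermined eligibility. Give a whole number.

68

Numerator: 177 + 13 + 66 + 7 = 263
CON1 = 263 / D = 0.661
D = 263 / 0.661 = 397.9
Other denominator terms total 330
undetermined eligibility = 397.9 − 330 ≈ 68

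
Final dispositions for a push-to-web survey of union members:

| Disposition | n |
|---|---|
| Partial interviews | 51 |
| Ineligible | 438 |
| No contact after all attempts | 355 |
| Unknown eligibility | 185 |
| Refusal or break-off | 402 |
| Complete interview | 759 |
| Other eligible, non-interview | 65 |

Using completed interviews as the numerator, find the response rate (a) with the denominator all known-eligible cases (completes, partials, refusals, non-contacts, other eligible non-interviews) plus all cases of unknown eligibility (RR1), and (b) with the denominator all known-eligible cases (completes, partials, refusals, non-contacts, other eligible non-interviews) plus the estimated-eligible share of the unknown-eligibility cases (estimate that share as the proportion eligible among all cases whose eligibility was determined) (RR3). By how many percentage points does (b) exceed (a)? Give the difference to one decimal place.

Top → 759
Denom → 759 + 51 + 402 + 355 + 65 + 185 = 1817
RR1 = 759 / 1817 = 0.4177
Determined eligible → 759 + 51 + 402 + 355 + 65 = 1632
e = 1632 / (1632 + 438) = 1632 / 2070 = 0.7884
Estimated eligible among unknowns → 0.7884 × 185 = 145.85
Denom → 1632 + 145.85 = 1777.85
RR3 = 759 / 1777.85 = 0.4269
Difference = 42.69 − 41.77 = 0.92 percentage points

0.9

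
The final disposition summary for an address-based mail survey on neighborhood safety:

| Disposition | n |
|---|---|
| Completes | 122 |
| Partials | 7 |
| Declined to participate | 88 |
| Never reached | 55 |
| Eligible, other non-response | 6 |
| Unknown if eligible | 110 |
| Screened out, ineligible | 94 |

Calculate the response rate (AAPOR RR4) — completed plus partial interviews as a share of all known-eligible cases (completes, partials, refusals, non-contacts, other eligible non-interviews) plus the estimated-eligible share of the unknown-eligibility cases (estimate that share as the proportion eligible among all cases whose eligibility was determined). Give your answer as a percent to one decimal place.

35.8%

Top = 122 + 7 = 129
Eligible (known) = 122 + 7 + 88 + 55 + 6 = 278
e = 278 / (278 + 94) = 278 / 372 = 0.7473
Estimated eligible among unknowns = 0.7473 × 110 = 82.20
Denom = 278 + 82.20 = 360.20
RR4 = 129 / 360.20 = 0.3581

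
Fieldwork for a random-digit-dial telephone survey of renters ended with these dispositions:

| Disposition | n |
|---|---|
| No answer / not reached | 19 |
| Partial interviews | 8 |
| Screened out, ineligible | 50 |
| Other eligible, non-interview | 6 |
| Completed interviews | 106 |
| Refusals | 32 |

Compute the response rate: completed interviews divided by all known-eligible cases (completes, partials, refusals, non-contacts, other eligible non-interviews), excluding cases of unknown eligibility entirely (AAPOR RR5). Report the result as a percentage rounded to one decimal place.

62.0%

Num = 106
Denominator = 106 + 8 + 32 + 19 + 6 = 171
RR5 = 106 / 171 = 0.6199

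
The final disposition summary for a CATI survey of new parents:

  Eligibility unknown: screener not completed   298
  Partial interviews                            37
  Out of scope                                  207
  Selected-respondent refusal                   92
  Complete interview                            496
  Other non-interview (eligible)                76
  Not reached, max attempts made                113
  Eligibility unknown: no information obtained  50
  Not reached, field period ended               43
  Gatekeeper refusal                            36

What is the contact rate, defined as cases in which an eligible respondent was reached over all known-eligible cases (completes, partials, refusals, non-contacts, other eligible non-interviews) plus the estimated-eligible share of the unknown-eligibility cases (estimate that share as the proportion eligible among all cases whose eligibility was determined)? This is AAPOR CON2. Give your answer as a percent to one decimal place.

62.7%

Refusals = 36 + 92 = 128
No contact after all attempts = 43 + 113 = 156
Undetermined eligibility = 298 + 50 = 348
Top = 496 + 37 + 128 + 76 = 737
Determined eligible = 496 + 37 + 128 + 156 + 76 = 893
e = 893 / (893 + 207) = 893 / 1100 = 0.8118
Estimated eligible among unknowns = 0.8118 × 348 = 282.51
Base = 893 + 282.51 = 1175.51
CON2 = 737 / 1175.51 = 0.6270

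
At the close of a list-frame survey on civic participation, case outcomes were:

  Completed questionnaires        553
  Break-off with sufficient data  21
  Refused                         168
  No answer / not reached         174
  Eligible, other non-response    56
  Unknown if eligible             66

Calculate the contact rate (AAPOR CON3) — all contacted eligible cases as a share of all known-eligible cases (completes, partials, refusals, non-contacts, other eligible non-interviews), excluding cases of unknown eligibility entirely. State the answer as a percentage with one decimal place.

82.1%

Top: 553 + 21 + 168 + 56 = 798
Denom: 553 + 21 + 168 + 174 + 56 = 972
CON3 = 798 / 972 = 0.8210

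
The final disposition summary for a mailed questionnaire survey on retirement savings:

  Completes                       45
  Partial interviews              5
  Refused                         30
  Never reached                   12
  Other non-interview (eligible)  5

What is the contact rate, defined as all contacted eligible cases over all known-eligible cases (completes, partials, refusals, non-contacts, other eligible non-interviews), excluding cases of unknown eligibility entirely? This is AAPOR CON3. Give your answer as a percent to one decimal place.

87.6%

Top = 45 + 5 + 30 + 5 = 85
Base = 45 + 5 + 30 + 12 + 5 = 97
CON3 = 85 / 97 = 0.8763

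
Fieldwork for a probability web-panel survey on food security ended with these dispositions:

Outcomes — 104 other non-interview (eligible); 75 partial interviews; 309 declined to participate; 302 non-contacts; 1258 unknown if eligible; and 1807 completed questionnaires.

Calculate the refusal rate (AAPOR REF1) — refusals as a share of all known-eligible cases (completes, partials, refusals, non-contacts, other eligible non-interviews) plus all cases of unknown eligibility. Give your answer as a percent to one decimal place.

Num: 309
Denominator: 1807 + 75 + 309 + 302 + 104 + 1258 = 3855
REF1 = 309 / 3855 = 0.0802

8.0%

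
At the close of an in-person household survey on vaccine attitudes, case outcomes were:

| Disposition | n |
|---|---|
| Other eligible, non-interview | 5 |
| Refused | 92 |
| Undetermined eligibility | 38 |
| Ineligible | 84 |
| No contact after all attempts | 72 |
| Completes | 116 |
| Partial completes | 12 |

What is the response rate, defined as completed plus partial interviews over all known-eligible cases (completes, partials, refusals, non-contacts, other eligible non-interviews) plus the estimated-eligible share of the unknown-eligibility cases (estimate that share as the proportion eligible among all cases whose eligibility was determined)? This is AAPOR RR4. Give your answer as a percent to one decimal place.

Num: 116 + 12 = 128
Known eligible: 116 + 12 + 92 + 72 + 5 = 297
e = 297 / (297 + 84) = 297 / 381 = 0.7795
Estimated eligible among unknowns: 0.7795 × 38 = 29.62
Denominator: 297 + 29.62 = 326.62
RR4 = 128 / 326.62 = 0.3919

39.2%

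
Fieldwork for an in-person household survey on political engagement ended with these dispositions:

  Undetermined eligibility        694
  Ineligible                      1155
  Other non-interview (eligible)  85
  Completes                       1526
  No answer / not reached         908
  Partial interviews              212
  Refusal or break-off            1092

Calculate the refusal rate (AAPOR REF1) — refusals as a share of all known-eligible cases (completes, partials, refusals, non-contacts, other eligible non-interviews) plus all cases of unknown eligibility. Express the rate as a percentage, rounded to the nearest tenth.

24.2%

Top → 1092
Denominator → 1526 + 212 + 1092 + 908 + 85 + 694 = 4517
REF1 = 1092 / 4517 = 0.2418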